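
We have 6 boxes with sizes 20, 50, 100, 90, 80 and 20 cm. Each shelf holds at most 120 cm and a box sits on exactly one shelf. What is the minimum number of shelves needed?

4

Total = 100 + 90 + 80 + 50 + 20 + 20 = 360 cm.
Lower bound: ⌈360/120⌉ = 3 shelves.
A packing using 4 shelves:
  shelf 1: 100 + 20 = 120
  shelf 2: 90 + 20 = 110
  shelf 3: 80 = 80
  shelf 4: 50 = 50
No arrangement into 3 shelves stays within capacity, so 4 is optimal.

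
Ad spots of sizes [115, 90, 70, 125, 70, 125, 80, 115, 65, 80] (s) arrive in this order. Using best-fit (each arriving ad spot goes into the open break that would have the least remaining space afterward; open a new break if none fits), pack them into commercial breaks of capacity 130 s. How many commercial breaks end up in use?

10

  115 → break 1 (new)  [load 115/130]
  90 → break 2 (new)  [load 90/130]
  70 → break 3 (new)  [load 70/130]
  125 → break 4 (new)  [load 125/130]
  70 → break 5 (new)  [load 70/130]
  125 → break 6 (new)  [load 125/130]
  80 → break 7 (new)  [load 80/130]
  115 → break 8 (new)  [load 115/130]
  65 → break 9 (new)  [load 65/130]
  80 → break 10 (new)  [load 80/130]
10 commercial breaks opened.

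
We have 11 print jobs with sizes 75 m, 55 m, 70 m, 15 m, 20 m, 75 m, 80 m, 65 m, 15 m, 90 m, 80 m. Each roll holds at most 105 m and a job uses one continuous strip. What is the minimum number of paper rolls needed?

8

Total = 90 + 80 + 80 + 75 + 75 + 70 + 65 + 55 + 20 + 15 + 15 = 640 m.
Lower bound: ⌈640/105⌉ = 7 paper rolls.
Also, 8 print jobs each exceed 105/2 m, and no two of those can share a roll, so at least 8 paper rolls are needed.
A packing using 8 paper rolls:
  roll 1: 90 + 15 = 105
  roll 2: 80 + 20 = 100
  roll 3: 80 + 15 = 95
  roll 4: 75 = 75
  roll 5: 75 = 75
  roll 6: 70 = 70
  roll 7: 65 = 65
  roll 8: 55 = 55
This matches the lower bound, so 8 is optimal.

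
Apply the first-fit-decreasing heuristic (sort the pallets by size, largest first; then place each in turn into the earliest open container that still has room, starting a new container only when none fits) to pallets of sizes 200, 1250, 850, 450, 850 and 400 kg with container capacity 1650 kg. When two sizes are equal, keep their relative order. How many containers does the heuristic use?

Sorted descending: 1250, 850, 850, 450, 400, 200.
  1250 → container 1 (new)  [load 1250/1650]
  850 → container 2 (new)  [load 850/1650]
  850 → container 3 (new)  [load 850/1650]
  450 → container 2  [load 1300/1650]
  400 → container 1  [load 1650/1650]
  200 → container 2  [load 1500/1650]
3 containers opened.

3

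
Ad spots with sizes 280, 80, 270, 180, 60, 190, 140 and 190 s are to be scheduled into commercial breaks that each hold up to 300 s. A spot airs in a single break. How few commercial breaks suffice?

6

Total = 280 + 270 + 190 + 190 + 180 + 140 + 80 + 60 = 1390 s.
Lower bound: ⌈1390/300⌉ = 5 commercial breaks.
A packing using 6 commercial breaks:
  break 1: 280 = 280
  break 2: 270 = 270
  break 3: 190 + 80 = 270
  break 4: 190 + 60 = 250
  break 5: 180 = 180
  break 6: 140 = 140
No arrangement into 5 commercial breaks stays within capacity, so 6 is optimal.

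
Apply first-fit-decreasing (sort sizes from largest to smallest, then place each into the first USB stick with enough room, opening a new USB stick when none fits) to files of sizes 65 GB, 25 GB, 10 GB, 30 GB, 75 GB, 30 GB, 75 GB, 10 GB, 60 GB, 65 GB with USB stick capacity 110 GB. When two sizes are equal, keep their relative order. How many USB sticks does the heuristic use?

Sorted descending: 75, 75, 65, 65, 60, 30, 30, 25, 10, 10.
  75 → USB stick 1 (new)  [load 75/110]
  75 → USB stick 2 (new)  [load 75/110]
  65 → USB stick 3 (new)  [load 65/110]
  65 → USB stick 4 (new)  [load 65/110]
  60 → USB stick 5 (new)  [load 60/110]
  30 → USB stick 1  [load 105/110]
  30 → USB stick 2  [load 105/110]
  25 → USB stick 3  [load 90/110]
  10 → USB stick 3  [load 100/110]
  10 → USB stick 3  [load 110/110]
5 USB sticks opened.

5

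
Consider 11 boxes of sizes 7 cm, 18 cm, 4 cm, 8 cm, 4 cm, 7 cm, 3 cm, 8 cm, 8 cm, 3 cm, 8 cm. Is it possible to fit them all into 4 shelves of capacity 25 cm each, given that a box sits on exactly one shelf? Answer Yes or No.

A valid assignment using 4 shelves:
  shelf 1: 18 + 7 = 25
  shelf 2: 8 + 8 + 8 = 24
  shelf 3: 8 + 7 + 4 + 4 = 23
  shelf 4: 3 + 3 = 6
Every load is within 25 cm, so 4 shelves suffice.

Yes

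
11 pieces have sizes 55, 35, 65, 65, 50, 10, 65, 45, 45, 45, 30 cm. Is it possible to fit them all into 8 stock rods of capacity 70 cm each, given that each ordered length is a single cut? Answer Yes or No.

No

Total = 510 cm; ⌈510/70⌉ = 8.
The bound of 8 does not rule out 8, but exhaustive search shows no assignment into 8 stock rods of capacity 70 cm exists — the minimum is 9.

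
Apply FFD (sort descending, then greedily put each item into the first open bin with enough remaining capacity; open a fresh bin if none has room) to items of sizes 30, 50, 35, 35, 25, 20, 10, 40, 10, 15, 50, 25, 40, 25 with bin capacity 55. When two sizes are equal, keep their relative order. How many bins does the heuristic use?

Sorted descending: 50, 50, 40, 40, 35, 35, 30, 25, 25, 25, 20, 15, 10, 10.
  50 → bin 1 (new)  [load 50/55]
  50 → bin 2 (new)  [load 50/55]
  40 → bin 3 (new)  [load 40/55]
  40 → bin 4 (new)  [load 40/55]
  35 → bin 5 (new)  [load 35/55]
  35 → bin 6 (new)  [load 35/55]
  30 → bin 7 (new)  [load 30/55]
  25 → bin 7  [load 55/55]
  25 → bin 8 (new)  [load 25/55]
  25 → bin 8  [load 50/55]
  20 → bin 5  [load 55/55]
  15 → bin 3  [load 55/55]
  10 → bin 4  [load 50/55]
  10 → bin 6  [load 45/55]
8 bins opened.

8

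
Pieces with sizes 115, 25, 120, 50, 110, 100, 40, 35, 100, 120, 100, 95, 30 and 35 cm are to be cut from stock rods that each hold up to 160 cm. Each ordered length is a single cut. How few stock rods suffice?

8

Total = 120 + 120 + 115 + 110 + 100 + 100 + 100 + 95 + 50 + 40 + 35 + 35 + 30 + 25 = 1075 cm.
Lower bound: ⌈1075/160⌉ = 7 stock rods.
Also, 8 pieces each exceed 80 cm, and no two of those can share a stock rod, so at least 8 stock rods are needed.
A packing using 8 stock rods:
  stock rod 1: 120 + 40 = 160
  stock rod 2: 120 + 35 = 155
  stock rod 3: 115 + 35 = 150
  stock rod 4: 110 + 50 = 160
  stock rod 5: 100 + 30 + 25 = 155
  stock rod 6: 100 = 100
  stock rod 7: 100 = 100
  stock rod 8: 95 = 95
This matches the lower bound, so 8 is optimal.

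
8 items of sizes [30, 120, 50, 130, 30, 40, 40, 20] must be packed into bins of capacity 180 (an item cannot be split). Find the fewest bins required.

Total = 130 + 120 + 50 + 40 + 40 + 30 + 30 + 20 = 460.
Lower bound: ⌈460/180⌉ = 3 bins.
A packing using 3 bins:
  bin 1: 130 + 50 = 180
  bin 2: 120 + 40 + 20 = 180
  bin 3: 40 + 30 + 30 = 100
This matches the lower bound, so 3 is optimal.

3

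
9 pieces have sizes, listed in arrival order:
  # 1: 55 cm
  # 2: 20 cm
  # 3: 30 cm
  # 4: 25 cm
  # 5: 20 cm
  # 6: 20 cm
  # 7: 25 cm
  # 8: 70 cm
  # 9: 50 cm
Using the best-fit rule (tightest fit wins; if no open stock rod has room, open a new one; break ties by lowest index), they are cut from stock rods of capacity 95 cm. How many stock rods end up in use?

  55 → stock rod 1 (new)  [load 55/95]
  20 → stock rod 1  [load 75/95]
  30 → stock rod 2 (new)  [load 30/95]
  25 → stock rod 2  [load 55/95]
  20 → stock rod 1  [load 95/95]
  20 → stock rod 2  [load 75/95]
  25 → stock rod 3 (new)  [load 25/95]
  70 → stock rod 3  [load 95/95]
  50 → stock rod 4 (new)  [load 50/95]
4 stock rods opened.

4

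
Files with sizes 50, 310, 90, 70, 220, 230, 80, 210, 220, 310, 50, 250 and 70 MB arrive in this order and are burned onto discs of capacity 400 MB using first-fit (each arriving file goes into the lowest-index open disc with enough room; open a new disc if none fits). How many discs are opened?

7

  50 → disc 1 (new)  [load 50/400]
  310 → disc 1  [load 360/400]
  90 → disc 2 (new)  [load 90/400]
  70 → disc 2  [load 160/400]
  220 → disc 2  [load 380/400]
  230 → disc 3 (new)  [load 230/400]
  80 → disc 3  [load 310/400]
  210 → disc 4 (new)  [load 210/400]
  220 → disc 5 (new)  [load 220/400]
  310 → disc 6 (new)  [load 310/400]
  50 → disc 3  [load 360/400]
  250 → disc 7 (new)  [load 250/400]
  70 → disc 4  [load 280/400]
7 discs opened.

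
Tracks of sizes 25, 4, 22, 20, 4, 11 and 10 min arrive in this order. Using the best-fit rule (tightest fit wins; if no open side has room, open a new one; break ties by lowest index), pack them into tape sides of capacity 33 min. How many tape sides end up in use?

  25 → side 1 (new)  [load 25/33]
  4 → side 1  [load 29/33]
  22 → side 2 (new)  [load 22/33]
  20 → side 3 (new)  [load 20/33]
  4 → side 1  [load 33/33]
  11 → side 2  [load 33/33]
  10 → side 3  [load 30/33]
3 tape sides opened.

3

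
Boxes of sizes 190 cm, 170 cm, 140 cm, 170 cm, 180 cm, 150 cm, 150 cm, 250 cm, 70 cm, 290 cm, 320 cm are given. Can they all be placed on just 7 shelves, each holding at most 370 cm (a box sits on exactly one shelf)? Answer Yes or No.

A valid assignment using 7 shelves:
  shelf 1: 320 = 320
  shelf 2: 290 + 70 = 360
  shelf 3: 250 = 250
  shelf 4: 190 + 180 = 370
  shelf 5: 170 + 170 = 340
  shelf 6: 150 + 150 = 300
  shelf 7: 140 = 140
Every load is within 370 cm, so 7 shelves suffice.

Yes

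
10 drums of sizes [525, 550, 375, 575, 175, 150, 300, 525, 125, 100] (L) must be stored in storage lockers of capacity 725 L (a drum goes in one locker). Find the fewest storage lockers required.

Total = 575 + 550 + 525 + 525 + 375 + 300 + 175 + 150 + 125 + 100 = 3400 L.
Lower bound: ⌈3400/725⌉ = 5 storage lockers.
A packing using 5 storage lockers:
  locker 1: 575 + 150 = 725
  locker 2: 550 + 175 = 725
  locker 3: 525 + 125 = 650
  locker 4: 525 + 100 = 625
  locker 5: 375 + 300 = 675
This matches the lower bound, so 5 is optimal.

5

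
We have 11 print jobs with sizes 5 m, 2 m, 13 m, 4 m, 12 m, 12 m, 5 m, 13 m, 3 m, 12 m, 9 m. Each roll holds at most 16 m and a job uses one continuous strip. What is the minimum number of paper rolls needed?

Total = 13 + 13 + 12 + 12 + 12 + 9 + 5 + 5 + 4 + 3 + 2 = 90 m.
Lower bound: ⌈90/16⌉ = 6 paper rolls.
A packing using 7 paper rolls:
  roll 1: 13 + 3 = 16
  roll 2: 13 + 2 = 15
  roll 3: 12 + 4 = 16
  roll 4: 12 = 12
  roll 5: 12 = 12
  roll 6: 9 + 5 = 14
  roll 7: 5 = 5
No arrangement into 6 paper rolls stays within capacity, so 7 is optimal.

7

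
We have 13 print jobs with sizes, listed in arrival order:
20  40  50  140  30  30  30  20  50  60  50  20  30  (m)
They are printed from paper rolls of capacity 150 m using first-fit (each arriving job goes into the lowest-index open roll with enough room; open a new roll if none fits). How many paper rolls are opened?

4

  20 → roll 1 (new)  [load 20/150]
  40 → roll 1  [load 60/150]
  50 → roll 1  [load 110/150]
  140 → roll 2 (new)  [load 140/150]
  30 → roll 1  [load 140/150]
  30 → roll 3 (new)  [load 30/150]
  30 → roll 3  [load 60/150]
  20 → roll 3  [load 80/150]
  50 → roll 3  [load 130/150]
  60 → roll 4 (new)  [load 60/150]
  50 → roll 4  [load 110/150]
  20 → roll 3  [load 150/150]
  30 → roll 4  [load 140/150]
4 paper rolls opened.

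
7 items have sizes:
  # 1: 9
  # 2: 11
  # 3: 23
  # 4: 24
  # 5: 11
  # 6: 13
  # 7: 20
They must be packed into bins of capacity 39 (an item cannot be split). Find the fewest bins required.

4

Total = 24 + 23 + 20 + 13 + 11 + 11 + 9 = 111.
Lower bound: ⌈111/39⌉ = 3 bins.
A packing using 4 bins:
  bin 1: 24 + 13 = 37
  bin 2: 23 + 11 = 34
  bin 3: 20 + 11 = 31
  bin 4: 9 = 9
No arrangement into 3 bins stays within capacity, so 4 is optimal.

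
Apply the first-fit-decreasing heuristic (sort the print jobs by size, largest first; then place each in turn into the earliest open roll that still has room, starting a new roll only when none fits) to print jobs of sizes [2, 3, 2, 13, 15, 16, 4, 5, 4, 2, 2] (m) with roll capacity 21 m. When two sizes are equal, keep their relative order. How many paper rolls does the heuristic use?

4

Sorted descending: 16, 15, 13, 5, 4, 4, 3, 2, 2, 2, 2.
  16 → roll 1 (new)  [load 16/21]
  15 → roll 2 (new)  [load 15/21]
  13 → roll 3 (new)  [load 13/21]
  5 → roll 1  [load 21/21]
  4 → roll 2  [load 19/21]
  4 → roll 3  [load 17/21]
  3 → roll 3  [load 20/21]
  2 → roll 2  [load 21/21]
  2 → roll 4 (new)  [load 2/21]
  2 → roll 4  [load 4/21]
  2 → roll 4  [load 6/21]
4 paper rolls opened.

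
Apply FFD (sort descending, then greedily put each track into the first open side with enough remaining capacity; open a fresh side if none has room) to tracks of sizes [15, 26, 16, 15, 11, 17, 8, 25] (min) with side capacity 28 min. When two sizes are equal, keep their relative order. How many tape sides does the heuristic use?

Sorted descending: 26, 25, 17, 16, 15, 15, 11, 8.
  26 → side 1 (new)  [load 26/28]
  25 → side 2 (new)  [load 25/28]
  17 → side 3 (new)  [load 17/28]
  16 → side 4 (new)  [load 16/28]
  15 → side 5 (new)  [load 15/28]
  15 → side 6 (new)  [load 15/28]
  11 → side 3  [load 28/28]
  8 → side 4  [load 24/28]
6 tape sides opened.

6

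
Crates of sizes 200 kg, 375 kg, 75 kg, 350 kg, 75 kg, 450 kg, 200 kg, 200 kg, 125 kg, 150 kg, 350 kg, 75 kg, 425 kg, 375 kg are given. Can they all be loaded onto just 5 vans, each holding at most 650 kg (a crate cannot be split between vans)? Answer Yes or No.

No

Total = 3425 kg; ⌈3425/650⌉ = 6.
At least 6 vans are required, but only 5 are allowed.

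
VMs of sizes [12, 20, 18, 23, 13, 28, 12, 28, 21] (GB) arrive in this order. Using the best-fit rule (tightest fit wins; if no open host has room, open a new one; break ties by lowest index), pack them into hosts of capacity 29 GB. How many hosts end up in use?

  12 → host 1 (new)  [load 12/29]
  20 → host 2 (new)  [load 20/29]
  18 → host 3 (new)  [load 18/29]
  23 → host 4 (new)  [load 23/29]
  13 → host 1  [load 25/29]
  28 → host 5 (new)  [load 28/29]
  12 → host 6 (new)  [load 12/29]
  28 → host 7 (new)  [load 28/29]
  21 → host 8 (new)  [load 21/29]
8 hosts opened.

8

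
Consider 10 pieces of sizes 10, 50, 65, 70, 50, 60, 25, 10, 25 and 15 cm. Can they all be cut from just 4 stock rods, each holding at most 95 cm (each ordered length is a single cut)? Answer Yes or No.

Total = 380 cm; ⌈380/95⌉ = 4.
5 pieces each exceed half the capacity and cannot share a stock rod, forcing at least 5 stock rods.
At least 5 stock rods are required, but only 4 are allowed.

No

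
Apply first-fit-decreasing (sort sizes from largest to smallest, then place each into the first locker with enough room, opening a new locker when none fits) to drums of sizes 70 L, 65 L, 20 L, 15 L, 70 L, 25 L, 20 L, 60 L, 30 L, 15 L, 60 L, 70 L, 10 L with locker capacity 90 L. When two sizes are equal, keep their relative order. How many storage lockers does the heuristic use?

6

Sorted descending: 70, 70, 70, 65, 60, 60, 30, 25, 20, 20, 15, 15, 10.
  70 → locker 1 (new)  [load 70/90]
  70 → locker 2 (new)  [load 70/90]
  70 → locker 3 (new)  [load 70/90]
  65 → locker 4 (new)  [load 65/90]
  60 → locker 5 (new)  [load 60/90]
  60 → locker 6 (new)  [load 60/90]
  30 → locker 5  [load 90/90]
  25 → locker 4  [load 90/90]
  20 → locker 1  [load 90/90]
  20 → locker 2  [load 90/90]
  15 → locker 3  [load 85/90]
  15 → locker 6  [load 75/90]
  10 → locker 6  [load 85/90]
6 storage lockers opened.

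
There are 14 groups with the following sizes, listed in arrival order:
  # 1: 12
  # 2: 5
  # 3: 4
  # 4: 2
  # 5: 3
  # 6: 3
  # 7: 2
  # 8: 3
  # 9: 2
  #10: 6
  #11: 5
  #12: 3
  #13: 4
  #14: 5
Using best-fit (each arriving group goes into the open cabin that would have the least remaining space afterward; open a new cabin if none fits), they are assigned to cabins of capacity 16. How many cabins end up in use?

4

  12 → cabin 1 (new)  [load 12/16]
  5 → cabin 2 (new)  [load 5/16]
  4 → cabin 1  [load 16/16]
  2 → cabin 2  [load 7/16]
  3 → cabin 2  [load 10/16]
  3 → cabin 2  [load 13/16]
  2 → cabin 2  [load 15/16]
  3 → cabin 3 (new)  [load 3/16]
  2 → cabin 3  [load 5/16]
  6 → cabin 3  [load 11/16]
  5 → cabin 3  [load 16/16]
  3 → cabin 4 (new)  [load 3/16]
  4 → cabin 4  [load 7/16]
  5 → cabin 4  [load 12/16]
4 cabins opened.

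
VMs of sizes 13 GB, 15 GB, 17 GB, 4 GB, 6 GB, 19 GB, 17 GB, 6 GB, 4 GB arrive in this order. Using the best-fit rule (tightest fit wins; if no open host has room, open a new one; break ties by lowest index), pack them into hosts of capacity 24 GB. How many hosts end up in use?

5

  13 → host 1 (new)  [load 13/24]
  15 → host 2 (new)  [load 15/24]
  17 → host 3 (new)  [load 17/24]
  4 → host 3  [load 21/24]
  6 → host 2  [load 21/24]
  19 → host 4 (new)  [load 19/24]
  17 → host 5 (new)  [load 17/24]
  6 → host 5  [load 23/24]
  4 → host 4  [load 23/24]
5 hosts opened.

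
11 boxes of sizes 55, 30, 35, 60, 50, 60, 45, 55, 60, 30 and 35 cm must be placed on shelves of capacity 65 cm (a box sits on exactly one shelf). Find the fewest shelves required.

9

Total = 60 + 60 + 60 + 55 + 55 + 50 + 45 + 35 + 35 + 30 + 30 = 515 cm.
Lower bound: ⌈515/65⌉ = 8 shelves.
Also, 9 boxes each exceed 65/2 cm, and no two of those can share a shelf, so at least 9 shelves are needed.
A packing using 9 shelves:
  shelf 1: 60 = 60
  shelf 2: 60 = 60
  shelf 3: 60 = 60
  shelf 4: 55 = 55
  shelf 5: 55 = 55
  shelf 6: 50 = 50
  shelf 7: 45 = 45
  shelf 8: 35 + 30 = 65
  shelf 9: 35 + 30 = 65
This matches the lower bound, so 9 is optimal.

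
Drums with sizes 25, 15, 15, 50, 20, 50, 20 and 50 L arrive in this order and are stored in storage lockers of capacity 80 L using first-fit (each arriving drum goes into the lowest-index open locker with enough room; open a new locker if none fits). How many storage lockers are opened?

  25 → locker 1 (new)  [load 25/80]
  15 → locker 1  [load 40/80]
  15 → locker 1  [load 55/80]
  50 → locker 2 (new)  [load 50/80]
  20 → locker 1  [load 75/80]
  50 → locker 3 (new)  [load 50/80]
  20 → locker 2  [load 70/80]
  50 → locker 4 (new)  [load 50/80]
4 storage lockers opened.

4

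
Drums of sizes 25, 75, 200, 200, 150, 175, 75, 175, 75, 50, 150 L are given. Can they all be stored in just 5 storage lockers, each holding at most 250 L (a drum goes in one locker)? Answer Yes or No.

Total = 1350 L; ⌈1350/250⌉ = 6.
At least 6 storage lockers are required, but only 5 are allowed.

No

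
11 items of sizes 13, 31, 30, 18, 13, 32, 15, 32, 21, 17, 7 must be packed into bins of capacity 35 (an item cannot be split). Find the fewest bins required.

Total = 32 + 32 + 31 + 30 + 21 + 18 + 17 + 15 + 13 + 13 + 7 = 229.
Lower bound: ⌈229/35⌉ = 7 bins.
A packing using 7 bins:
  bin 1: 32 = 32
  bin 2: 32 = 32
  bin 3: 31 = 31
  bin 4: 30 = 30
  bin 5: 21 + 13 = 34
  bin 6: 18 + 17 = 35
  bin 7: 15 + 13 + 7 = 35
This matches the lower bound, so 7 is optimal.

7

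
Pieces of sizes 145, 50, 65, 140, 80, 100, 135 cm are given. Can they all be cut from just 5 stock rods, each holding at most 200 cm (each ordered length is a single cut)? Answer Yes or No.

A valid assignment using 4 stock rods:
  stock rod 1: 145 + 50 = 195
  stock rod 2: 140 = 140
  stock rod 3: 135 + 65 = 200
  stock rod 4: 100 + 80 = 180
That uses only 4 ≤ 5, so 5 stock rods are enough.

Yes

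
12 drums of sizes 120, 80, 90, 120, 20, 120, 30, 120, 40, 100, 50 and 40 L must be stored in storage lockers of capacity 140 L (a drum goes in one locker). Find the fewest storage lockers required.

Total = 120 + 120 + 120 + 120 + 100 + 90 + 80 + 50 + 40 + 40 + 30 + 20 = 930 L.
Lower bound: ⌈930/140⌉ = 7 storage lockers.
A packing using 8 storage lockers:
  locker 1: 120 + 20 = 140
  locker 2: 120 = 120
  locker 3: 120 = 120
  locker 4: 120 = 120
  locker 5: 100 + 40 = 140
  locker 6: 90 + 50 = 140
  locker 7: 80 + 40 = 120
  locker 8: 30 = 30
No arrangement into 7 storage lockers stays within capacity, so 8 is optimal.

8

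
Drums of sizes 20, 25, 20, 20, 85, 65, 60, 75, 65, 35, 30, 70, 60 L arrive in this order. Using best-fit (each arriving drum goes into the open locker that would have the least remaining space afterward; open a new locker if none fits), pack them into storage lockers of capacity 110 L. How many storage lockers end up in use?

  20 → locker 1 (new)  [load 20/110]
  25 → locker 1  [load 45/110]
  20 → locker 1  [load 65/110]
  20 → locker 1  [load 85/110]
  85 → locker 2 (new)  [load 85/110]
  65 → locker 3 (new)  [load 65/110]
  60 → locker 4 (new)  [load 60/110]
  75 → locker 5 (new)  [load 75/110]
  65 → locker 6 (new)  [load 65/110]
  35 → locker 5  [load 110/110]
  30 → locker 3  [load 95/110]
  70 → locker 7 (new)  [load 70/110]
  60 → locker 8 (new)  [load 60/110]
8 storage lockers opened.

8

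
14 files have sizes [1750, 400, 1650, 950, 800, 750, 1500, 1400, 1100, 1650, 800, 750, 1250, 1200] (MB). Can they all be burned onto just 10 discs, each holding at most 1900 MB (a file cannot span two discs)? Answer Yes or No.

A valid assignment using 10 discs:
  disc 1: 1750 = 1750
  disc 2: 1650 = 1650
  disc 3: 1650 = 1650
  disc 4: 1500 + 400 = 1900
  disc 5: 1400 = 1400
  disc 6: 1250 = 1250
  disc 7: 1200 = 1200
  disc 8: 1100 + 800 = 1900
  disc 9: 950 + 800 = 1750
  disc 10: 750 + 750 = 1500
Every load is within 1900 MB, so 10 discs suffice.

Yes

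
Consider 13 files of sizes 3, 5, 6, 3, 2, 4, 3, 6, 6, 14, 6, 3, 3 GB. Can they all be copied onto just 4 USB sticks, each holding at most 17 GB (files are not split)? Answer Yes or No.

Yes

A valid assignment using 4 USB sticks:
  USB stick 1: 14 + 3 = 17
  USB stick 2: 6 + 6 + 5 = 17
  USB stick 3: 6 + 6 + 4 = 16
  USB stick 4: 3 + 3 + 3 + 3 + 2 = 14
Every load is within 17 GB, so 4 USB sticks suffice.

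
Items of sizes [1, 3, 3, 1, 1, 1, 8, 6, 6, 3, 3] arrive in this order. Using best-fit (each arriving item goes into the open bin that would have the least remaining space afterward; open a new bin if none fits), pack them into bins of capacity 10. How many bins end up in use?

  1 → bin 1 (new)  [load 1/10]
  3 → bin 1  [load 4/10]
  3 → bin 1  [load 7/10]
  1 → bin 1  [load 8/10]
  1 → bin 1  [load 9/10]
  1 → bin 1  [load 10/10]
  8 → bin 2 (new)  [load 8/10]
  6 → bin 3 (new)  [load 6/10]
  6 → bin 4 (new)  [load 6/10]
  3 → bin 3  [load 9/10]
  3 → bin 4  [load 9/10]
4 bins opened.

4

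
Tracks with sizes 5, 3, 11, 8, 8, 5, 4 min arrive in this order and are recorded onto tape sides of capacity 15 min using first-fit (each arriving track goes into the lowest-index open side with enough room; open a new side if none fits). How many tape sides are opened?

4

  5 → side 1 (new)  [load 5/15]
  3 → side 1  [load 8/15]
  11 → side 2 (new)  [load 11/15]
  8 → side 3 (new)  [load 8/15]
  8 → side 4 (new)  [load 8/15]
  5 → side 1  [load 13/15]
  4 → side 2  [load 15/15]
4 tape sides opened.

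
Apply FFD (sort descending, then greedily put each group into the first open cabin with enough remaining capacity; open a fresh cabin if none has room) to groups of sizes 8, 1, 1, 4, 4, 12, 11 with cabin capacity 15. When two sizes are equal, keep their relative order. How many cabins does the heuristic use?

Sorted descending: 12, 11, 8, 4, 4, 1, 1.
  12 → cabin 1 (new)  [load 12/15]
  11 → cabin 2 (new)  [load 11/15]
  8 → cabin 3 (new)  [load 8/15]
  4 → cabin 2  [load 15/15]
  4 → cabin 3  [load 12/15]
  1 → cabin 1  [load 13/15]
  1 → cabin 1  [load 14/15]
3 cabins opened.

3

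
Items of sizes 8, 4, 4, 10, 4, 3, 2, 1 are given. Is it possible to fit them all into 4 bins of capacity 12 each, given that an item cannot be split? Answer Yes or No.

A valid assignment using 3 bins:
  bin 1: 10 + 2 = 12
  bin 2: 8 + 4 = 12
  bin 3: 4 + 4 + 3 + 1 = 12
That uses only 3 ≤ 4, so 4 bins are enough.

Yes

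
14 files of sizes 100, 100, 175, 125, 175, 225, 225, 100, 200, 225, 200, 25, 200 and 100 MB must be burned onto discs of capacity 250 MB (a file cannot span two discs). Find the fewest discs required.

Total = 225 + 225 + 225 + 200 + 200 + 200 + 175 + 175 + 125 + 100 + 100 + 100 + 100 + 25 = 2175 MB.
Lower bound: ⌈2175/250⌉ = 9 discs.
A packing using 11 discs:
  disc 1: 225 + 25 = 250
  disc 2: 225 = 225
  disc 3: 225 = 225
  disc 4: 200 = 200
  disc 5: 200 = 200
  disc 6: 200 = 200
  disc 7: 175 = 175
  disc 8: 175 = 175
  disc 9: 125 + 100 = 225
  disc 10: 100 + 100 = 200
  disc 11: 100 = 100
No arrangement into 10 discs stays within capacity, so 11 is optimal.

11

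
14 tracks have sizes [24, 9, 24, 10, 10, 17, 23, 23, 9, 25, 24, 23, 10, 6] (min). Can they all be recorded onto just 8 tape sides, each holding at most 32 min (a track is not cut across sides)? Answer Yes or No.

No

Total = 237 min; ⌈237/32⌉ = 8.
The bound of 8 does not rule out 8, but exhaustive search shows no assignment into 8 tape sides of capacity 32 min exists — the minimum is 9.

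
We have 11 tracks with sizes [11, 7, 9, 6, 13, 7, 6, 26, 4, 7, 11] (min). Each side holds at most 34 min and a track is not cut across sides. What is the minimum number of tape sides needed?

4

Total = 26 + 13 + 11 + 11 + 9 + 7 + 7 + 7 + 6 + 6 + 4 = 107 min.
Lower bound: ⌈107/34⌉ = 4 tape sides.
A packing using 4 tape sides:
  side 1: 26 + 7 = 33
  side 2: 13 + 11 + 9 = 33
  side 3: 11 + 7 + 7 + 6 = 31
  side 4: 6 + 4 = 10
This matches the lower bound, so 4 is optimal.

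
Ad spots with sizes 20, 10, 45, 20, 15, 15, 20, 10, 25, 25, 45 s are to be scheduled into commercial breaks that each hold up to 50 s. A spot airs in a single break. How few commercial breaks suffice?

Total = 45 + 45 + 25 + 25 + 20 + 20 + 20 + 15 + 15 + 10 + 10 = 250 s.
Lower bound: ⌈250/50⌉ = 5 commercial breaks.
A packing using 6 commercial breaks:
  break 1: 45 = 45
  break 2: 45 = 45
  break 3: 25 + 25 = 50
  break 4: 20 + 20 + 10 = 50
  break 5: 20 + 15 + 15 = 50
  break 6: 10 = 10
No arrangement into 5 commercial breaks stays within capacity, so 6 is optimal.

6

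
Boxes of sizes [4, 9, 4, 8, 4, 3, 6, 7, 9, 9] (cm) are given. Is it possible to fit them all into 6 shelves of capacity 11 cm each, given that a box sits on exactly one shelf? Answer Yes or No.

Total = 63 cm; ⌈63/11⌉ = 6.
The bound of 6 does not rule out 6, but exhaustive search shows no assignment into 6 shelves of capacity 11 cm exists — the minimum is 7.

No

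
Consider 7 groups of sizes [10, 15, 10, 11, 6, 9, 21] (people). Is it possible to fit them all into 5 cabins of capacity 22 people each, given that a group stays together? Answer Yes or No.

A valid assignment using 4 cabins:
  cabin 1: 21 = 21
  cabin 2: 15 + 6 = 21
  cabin 3: 11 + 10 = 21
  cabin 4: 10 + 9 = 19
That uses only 4 ≤ 5, so 5 cabins are enough.

Yes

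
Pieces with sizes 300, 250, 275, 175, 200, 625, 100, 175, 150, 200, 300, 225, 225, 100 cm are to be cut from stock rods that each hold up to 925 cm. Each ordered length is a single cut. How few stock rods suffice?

Total = 625 + 300 + 300 + 275 + 250 + 225 + 225 + 200 + 200 + 175 + 175 + 150 + 100 + 100 = 3300 cm.
Lower bound: ⌈3300/925⌉ = 4 stock rods.
A packing using 4 stock rods:
  stock rod 1: 625 + 300 = 925
  stock rod 2: 300 + 275 + 250 + 100 = 925
  stock rod 3: 225 + 225 + 200 + 200 = 850
  stock rod 4: 175 + 175 + 150 + 100 = 600
This matches the lower bound, so 4 is optimal.

4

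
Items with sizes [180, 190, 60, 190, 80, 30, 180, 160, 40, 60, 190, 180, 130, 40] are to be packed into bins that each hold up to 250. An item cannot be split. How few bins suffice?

8

Total = 190 + 190 + 190 + 180 + 180 + 180 + 160 + 130 + 80 + 60 + 60 + 40 + 40 + 30 = 1710.
Lower bound: ⌈1710/250⌉ = 7 bins.
Also, 8 items each exceed 125, and no two of those can share a bin, so at least 8 bins are needed.
A packing using 8 bins:
  bin 1: 190 + 60 = 250
  bin 2: 190 + 60 = 250
  bin 3: 190 + 40 = 230
  bin 4: 180 + 40 + 30 = 250
  bin 5: 180 = 180
  bin 6: 180 = 180
  bin 7: 160 + 80 = 240
  bin 8: 130 = 130
This matches the lower bound, so 8 is optimal.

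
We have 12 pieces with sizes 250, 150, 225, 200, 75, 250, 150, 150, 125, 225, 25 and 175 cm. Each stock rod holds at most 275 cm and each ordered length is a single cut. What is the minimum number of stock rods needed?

9

Total = 250 + 250 + 225 + 225 + 200 + 175 + 150 + 150 + 150 + 125 + 75 + 25 = 2000 cm.
Lower bound: ⌈2000/275⌉ = 8 stock rods.
Also, 9 pieces each exceed 275/2 cm, and no two of those can share a stock rod, so at least 9 stock rods are needed.
A packing using 9 stock rods:
  stock rod 1: 250 + 25 = 275
  stock rod 2: 250 = 250
  stock rod 3: 225 = 225
  stock rod 4: 225 = 225
  stock rod 5: 200 + 75 = 275
  stock rod 6: 175 = 175
  stock rod 7: 150 + 125 = 275
  stock rod 8: 150 = 150
  stock rod 9: 150 = 150
This matches the lower bound, so 9 is optimal.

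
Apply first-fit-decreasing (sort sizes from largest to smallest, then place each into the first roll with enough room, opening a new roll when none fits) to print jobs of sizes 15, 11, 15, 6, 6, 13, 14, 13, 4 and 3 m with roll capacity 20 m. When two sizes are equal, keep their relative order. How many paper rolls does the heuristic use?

Sorted descending: 15, 15, 14, 13, 13, 11, 6, 6, 4, 3.
  15 → roll 1 (new)  [load 15/20]
  15 → roll 2 (new)  [load 15/20]
  14 → roll 3 (new)  [load 14/20]
  13 → roll 4 (new)  [load 13/20]
  13 → roll 5 (new)  [load 13/20]
  11 → roll 6 (new)  [load 11/20]
  6 → roll 3  [load 20/20]
  6 → roll 4  [load 19/20]
  4 → roll 1  [load 19/20]
  3 → roll 2  [load 18/20]
6 paper rolls opened.

6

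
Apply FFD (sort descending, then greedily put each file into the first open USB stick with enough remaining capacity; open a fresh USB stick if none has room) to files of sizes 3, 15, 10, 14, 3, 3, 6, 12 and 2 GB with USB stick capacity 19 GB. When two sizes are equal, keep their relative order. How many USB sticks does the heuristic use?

Sorted descending: 15, 14, 12, 10, 6, 3, 3, 3, 2.
  15 → USB stick 1 (new)  [load 15/19]
  14 → USB stick 2 (new)  [load 14/19]
  12 → USB stick 3 (new)  [load 12/19]
  10 → USB stick 4 (new)  [load 10/19]
  6 → USB stick 3  [load 18/19]
  3 → USB stick 1  [load 18/19]
  3 → USB stick 2  [load 17/19]
  3 → USB stick 4  [load 13/19]
  2 → USB stick 2  [load 19/19]
4 USB sticks opened.

4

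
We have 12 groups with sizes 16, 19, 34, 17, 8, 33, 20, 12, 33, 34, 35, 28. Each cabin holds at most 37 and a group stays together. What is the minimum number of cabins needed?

Total = 35 + 34 + 34 + 33 + 33 + 28 + 20 + 19 + 17 + 16 + 12 + 8 = 289.
Lower bound: ⌈289/37⌉ = 8 cabins.
A packing using 9 cabins:
  cabin 1: 35 = 35
  cabin 2: 34 = 34
  cabin 3: 34 = 34
  cabin 4: 33 = 33
  cabin 5: 33 = 33
  cabin 6: 28 + 8 = 36
  cabin 7: 20 + 17 = 37
  cabin 8: 19 + 16 = 35
  cabin 9: 12 = 12
No arrangement into 8 cabins stays within capacity, so 9 is optimal.

9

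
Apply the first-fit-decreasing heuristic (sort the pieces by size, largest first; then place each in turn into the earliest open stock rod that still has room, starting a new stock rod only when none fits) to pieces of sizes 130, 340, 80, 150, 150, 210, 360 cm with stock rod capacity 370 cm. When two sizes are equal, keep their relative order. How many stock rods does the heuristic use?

Sorted descending: 360, 340, 210, 150, 150, 130, 80.
  360 → stock rod 1 (new)  [load 360/370]
  340 → stock rod 2 (new)  [load 340/370]
  210 → stock rod 3 (new)  [load 210/370]
  150 → stock rod 3  [load 360/370]
  150 → stock rod 4 (new)  [load 150/370]
  130 → stock rod 4  [load 280/370]
  80 → stock rod 4  [load 360/370]
4 stock rods opened.

4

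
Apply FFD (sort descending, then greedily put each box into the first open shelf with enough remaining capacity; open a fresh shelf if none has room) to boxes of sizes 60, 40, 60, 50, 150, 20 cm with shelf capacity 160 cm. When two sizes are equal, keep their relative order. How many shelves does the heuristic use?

3

Sorted descending: 150, 60, 60, 50, 40, 20.
  150 → shelf 1 (new)  [load 150/160]
  60 → shelf 2 (new)  [load 60/160]
  60 → shelf 2  [load 120/160]
  50 → shelf 3 (new)  [load 50/160]
  40 → shelf 2  [load 160/160]
  20 → shelf 3  [load 70/160]
3 shelves opened.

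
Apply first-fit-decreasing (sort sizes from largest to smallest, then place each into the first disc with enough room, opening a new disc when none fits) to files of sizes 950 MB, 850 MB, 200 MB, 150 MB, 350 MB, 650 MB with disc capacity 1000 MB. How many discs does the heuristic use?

4

Sorted descending: 950, 850, 650, 350, 200, 150.
  950 → disc 1 (new)  [load 950/1000]
  850 → disc 2 (new)  [load 850/1000]
  650 → disc 3 (new)  [load 650/1000]
  350 → disc 3  [load 1000/1000]
  200 → disc 4 (new)  [load 200/1000]
  150 → disc 2  [load 1000/1000]
4 discs opened.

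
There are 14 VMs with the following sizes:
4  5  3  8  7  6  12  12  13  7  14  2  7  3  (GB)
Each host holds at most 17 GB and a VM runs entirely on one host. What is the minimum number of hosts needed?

Total = 14 + 13 + 12 + 12 + 8 + 7 + 7 + 7 + 6 + 5 + 4 + 3 + 3 + 2 = 103 GB.
Lower bound: ⌈103/17⌉ = 7 hosts.
A packing using 7 hosts:
  host 1: 14 + 3 = 17
  host 2: 13 + 4 = 17
  host 3: 12 + 5 = 17
  host 4: 12 + 3 + 2 = 17
  host 5: 8 + 7 = 15
  host 6: 7 + 7 = 14
  host 7: 6 = 6
This matches the lower bound, so 7 is optimal.

7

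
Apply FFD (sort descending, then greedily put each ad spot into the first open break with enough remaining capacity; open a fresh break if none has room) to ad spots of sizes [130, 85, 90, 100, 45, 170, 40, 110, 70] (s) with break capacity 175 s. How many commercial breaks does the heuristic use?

Sorted descending: 170, 130, 110, 100, 90, 85, 70, 45, 40.
  170 → break 1 (new)  [load 170/175]
  130 → break 2 (new)  [load 130/175]
  110 → break 3 (new)  [load 110/175]
  100 → break 4 (new)  [load 100/175]
  90 → break 5 (new)  [load 90/175]
  85 → break 5  [load 175/175]
  70 → break 4  [load 170/175]
  45 → break 2  [load 175/175]
  40 → break 3  [load 150/175]
5 commercial breaks opened.

5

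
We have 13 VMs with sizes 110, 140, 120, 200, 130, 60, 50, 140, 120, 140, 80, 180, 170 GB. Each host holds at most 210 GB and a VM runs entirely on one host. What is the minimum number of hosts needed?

10

Total = 200 + 180 + 170 + 140 + 140 + 140 + 130 + 120 + 120 + 110 + 80 + 60 + 50 = 1640 GB.
Lower bound: ⌈1640/210⌉ = 8 hosts.
Also, 10 VMs each exceed 105 GB, and no two of those can share a host, so at least 10 hosts are needed.
A packing using 10 hosts:
  host 1: 200 = 200
  host 2: 180 = 180
  host 3: 170 = 170
  host 4: 140 + 60 = 200
  host 5: 140 + 50 = 190
  host 6: 140 = 140
  host 7: 130 + 80 = 210
  host 8: 120 = 120
  host 9: 120 = 120
  host 10: 110 = 110
This matches the lower bound, so 10 is optimal.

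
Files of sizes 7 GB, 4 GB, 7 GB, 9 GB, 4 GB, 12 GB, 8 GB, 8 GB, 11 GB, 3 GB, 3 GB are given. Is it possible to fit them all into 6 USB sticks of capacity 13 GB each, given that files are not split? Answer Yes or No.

No

Total = 76 GB; ⌈76/13⌉ = 6.
7 files each exceed half the capacity and cannot share a USB stick, forcing at least 7 USB sticks.
At least 7 USB sticks are required, but only 6 are allowed.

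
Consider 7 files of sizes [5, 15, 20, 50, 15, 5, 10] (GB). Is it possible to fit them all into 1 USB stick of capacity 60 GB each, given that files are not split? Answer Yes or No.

No

Total = 120 GB; ⌈120/60⌉ = 2.
At least 2 USB sticks are required, but only 1 is allowed.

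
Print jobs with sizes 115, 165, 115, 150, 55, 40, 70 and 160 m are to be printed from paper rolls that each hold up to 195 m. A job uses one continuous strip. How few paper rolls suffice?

5

Total = 165 + 160 + 150 + 115 + 115 + 70 + 55 + 40 = 870 m.
Lower bound: ⌈870/195⌉ = 5 paper rolls.
A packing using 5 paper rolls:
  roll 1: 165 = 165
  roll 2: 160 = 160
  roll 3: 150 + 40 = 190
  roll 4: 115 + 70 = 185
  roll 5: 115 + 55 = 170
This matches the lower bound, so 5 is optimal.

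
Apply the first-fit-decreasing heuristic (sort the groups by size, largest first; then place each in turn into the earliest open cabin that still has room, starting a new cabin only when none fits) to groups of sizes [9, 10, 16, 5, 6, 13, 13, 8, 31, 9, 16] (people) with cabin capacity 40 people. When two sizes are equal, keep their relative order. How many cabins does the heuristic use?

4

Sorted descending: 31, 16, 16, 13, 13, 10, 9, 9, 8, 6, 5.
  31 → cabin 1 (new)  [load 31/40]
  16 → cabin 2 (new)  [load 16/40]
  16 → cabin 2  [load 32/40]
  13 → cabin 3 (new)  [load 13/40]
  13 → cabin 3  [load 26/40]
  10 → cabin 3  [load 36/40]
  9 → cabin 1  [load 40/40]
  9 → cabin 4 (new)  [load 9/40]
  8 → cabin 2  [load 40/40]
  6 → cabin 4  [load 15/40]
  5 → cabin 4  [load 20/40]
4 cabins opened.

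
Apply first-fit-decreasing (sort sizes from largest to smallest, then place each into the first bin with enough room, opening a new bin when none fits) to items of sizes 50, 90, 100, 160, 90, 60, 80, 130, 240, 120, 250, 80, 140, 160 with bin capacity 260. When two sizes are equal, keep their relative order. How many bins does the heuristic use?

Sorted descending: 250, 240, 160, 160, 140, 130, 120, 100, 90, 90, 80, 80, 60, 50.
  250 → bin 1 (new)  [load 250/260]
  240 → bin 2 (new)  [load 240/260]
  160 → bin 3 (new)  [load 160/260]
  160 → bin 4 (new)  [load 160/260]
  140 → bin 5 (new)  [load 140/260]
  130 → bin 6 (new)  [load 130/260]
  120 → bin 5  [load 260/260]
  100 → bin 3  [load 260/260]
  90 → bin 4  [load 250/260]
  90 → bin 6  [load 220/260]
  80 → bin 7 (new)  [load 80/260]
  80 → bin 7  [load 160/260]
  60 → bin 7  [load 220/260]
  50 → bin 8 (new)  [load 50/260]
8 bins opened.

8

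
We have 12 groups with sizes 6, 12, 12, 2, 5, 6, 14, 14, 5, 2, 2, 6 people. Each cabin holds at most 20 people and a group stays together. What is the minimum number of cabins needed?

5

Total = 14 + 14 + 12 + 12 + 6 + 6 + 6 + 5 + 5 + 2 + 2 + 2 = 86 people.
Lower bound: ⌈86/20⌉ = 5 cabins.
A packing using 5 cabins:
  cabin 1: 14 + 6 = 20
  cabin 2: 14 + 6 = 20
  cabin 3: 12 + 6 + 2 = 20
  cabin 4: 12 + 5 + 2 = 19
  cabin 5: 5 + 2 = 7
This matches the lower bound, so 5 is optimal.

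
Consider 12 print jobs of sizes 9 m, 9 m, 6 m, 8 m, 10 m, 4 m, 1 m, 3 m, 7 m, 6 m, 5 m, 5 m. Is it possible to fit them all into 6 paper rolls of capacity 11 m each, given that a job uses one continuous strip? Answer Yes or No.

Total = 73 m; ⌈73/11⌉ = 7.
At least 7 paper rolls are required, but only 6 are allowed.

No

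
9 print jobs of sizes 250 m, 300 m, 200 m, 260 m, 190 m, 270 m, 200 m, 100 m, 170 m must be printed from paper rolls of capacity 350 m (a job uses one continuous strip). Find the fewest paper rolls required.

8

Total = 300 + 270 + 260 + 250 + 200 + 200 + 190 + 170 + 100 = 1940 m.
Lower bound: ⌈1940/350⌉ = 6 paper rolls.
Also, 7 print jobs each exceed 175 m, and no two of those can share a roll, so at least 7 paper rolls are needed.
A packing using 8 paper rolls:
  roll 1: 300 = 300
  roll 2: 270 = 270
  roll 3: 260 = 260
  roll 4: 250 + 100 = 350
  roll 5: 200 = 200
  roll 6: 200 = 200
  roll 7: 190 = 190
  roll 8: 170 = 170
No arrangement into 7 paper rolls stays within capacity, so 8 is optimal.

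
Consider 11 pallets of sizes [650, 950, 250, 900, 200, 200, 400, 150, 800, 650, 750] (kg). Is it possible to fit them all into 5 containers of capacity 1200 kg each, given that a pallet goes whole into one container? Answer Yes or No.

Total = 5900 kg; ⌈5900/1200⌉ = 5.
6 pallets each exceed half the capacity and cannot share a container, forcing at least 6 containers.
At least 6 containers are required, but only 5 are allowed.

No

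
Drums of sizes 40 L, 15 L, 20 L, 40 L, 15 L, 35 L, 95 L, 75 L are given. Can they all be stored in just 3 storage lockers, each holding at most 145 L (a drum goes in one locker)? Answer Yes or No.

Yes

A valid assignment using 3 storage lockers:
  locker 1: 95 + 40 = 135
  locker 2: 75 + 40 + 20 = 135
  locker 3: 35 + 15 + 15 = 65
Every load is within 145 L, so 3 storage lockers suffice.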